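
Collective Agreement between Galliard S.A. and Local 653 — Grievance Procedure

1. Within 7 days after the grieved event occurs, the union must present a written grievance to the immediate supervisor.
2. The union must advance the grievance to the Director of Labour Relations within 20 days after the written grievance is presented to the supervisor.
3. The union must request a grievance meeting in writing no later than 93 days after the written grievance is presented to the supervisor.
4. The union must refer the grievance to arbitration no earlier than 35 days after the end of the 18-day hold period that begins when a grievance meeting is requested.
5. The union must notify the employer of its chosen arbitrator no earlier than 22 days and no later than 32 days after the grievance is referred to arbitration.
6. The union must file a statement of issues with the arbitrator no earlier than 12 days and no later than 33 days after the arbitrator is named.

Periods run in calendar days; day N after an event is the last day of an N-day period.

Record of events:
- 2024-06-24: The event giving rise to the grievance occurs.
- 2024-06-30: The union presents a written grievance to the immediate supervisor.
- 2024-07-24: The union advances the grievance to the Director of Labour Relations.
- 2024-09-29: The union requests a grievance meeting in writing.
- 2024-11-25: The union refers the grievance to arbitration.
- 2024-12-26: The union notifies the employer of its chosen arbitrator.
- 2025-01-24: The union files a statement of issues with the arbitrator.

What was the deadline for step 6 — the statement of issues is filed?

2025-01-28

Step 6 runs from 2024-12-26, when the arbitrator is named. The window is 12–33 days after 2024-12-26; it closes on 2025-01-28.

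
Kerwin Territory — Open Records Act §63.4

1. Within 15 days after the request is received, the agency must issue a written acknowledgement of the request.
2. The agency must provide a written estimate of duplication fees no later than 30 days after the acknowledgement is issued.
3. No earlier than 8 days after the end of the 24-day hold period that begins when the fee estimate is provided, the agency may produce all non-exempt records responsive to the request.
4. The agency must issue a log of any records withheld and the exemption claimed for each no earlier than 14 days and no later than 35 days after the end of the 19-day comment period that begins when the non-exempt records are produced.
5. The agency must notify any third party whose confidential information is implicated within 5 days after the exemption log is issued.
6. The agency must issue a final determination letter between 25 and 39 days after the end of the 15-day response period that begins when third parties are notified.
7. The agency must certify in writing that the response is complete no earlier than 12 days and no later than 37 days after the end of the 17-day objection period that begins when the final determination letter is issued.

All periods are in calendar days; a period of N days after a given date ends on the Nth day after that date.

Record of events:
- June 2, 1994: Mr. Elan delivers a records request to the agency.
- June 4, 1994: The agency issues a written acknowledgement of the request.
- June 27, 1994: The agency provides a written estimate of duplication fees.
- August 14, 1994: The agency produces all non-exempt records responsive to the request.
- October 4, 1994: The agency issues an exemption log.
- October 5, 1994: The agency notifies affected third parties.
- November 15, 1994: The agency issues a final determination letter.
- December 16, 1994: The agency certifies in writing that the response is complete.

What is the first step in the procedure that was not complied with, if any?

Step 1: 15 days after June 2, 1994 (when the request is received) is June 17, 1994; done June 4, 1994 — timely.
Step 2: 30 days after June 4, 1994 (when the acknowledgement is issued) is July 4, 1994; completed June 27, 1994, before the deadline.
Step 3: the earliest permitted date is 8 days after July 21, 1994 (end of the 24-day hold period, which began when the fee estimate is provided on June 27, 1994), i.e. July 29, 1994; August 14, 1994 is on or after that date.
Step 4: the window is 14–35 days after September 2, 1994 (end of the 19-day comment period, which began when the non-exempt records are produced on August 14, 1994), so September 16, 1994 through October 7, 1994; done October 4, 1994, which is between those dates.
Step 5: 5 days after October 4, 1994 (when the exemption log is issued) is October 9, 1994; completed October 5, 1994, before the deadline.
Step 6: the window is 25–39 days after October 20, 1994 (end of the 15-day response period, which began when third parties are notified on October 5, 1994), so November 14, 1994 through November 28, 1994; done November 15, 1994 — within the window.
Step 7: the window is 12–37 days after December 2, 1994 (end of the 17-day objection period, which began when the final determination letter is issued on November 15, 1994), so December 14, 1994 through January 8, 1995; done December 16, 1994 — within the window.

None — every step was satisfied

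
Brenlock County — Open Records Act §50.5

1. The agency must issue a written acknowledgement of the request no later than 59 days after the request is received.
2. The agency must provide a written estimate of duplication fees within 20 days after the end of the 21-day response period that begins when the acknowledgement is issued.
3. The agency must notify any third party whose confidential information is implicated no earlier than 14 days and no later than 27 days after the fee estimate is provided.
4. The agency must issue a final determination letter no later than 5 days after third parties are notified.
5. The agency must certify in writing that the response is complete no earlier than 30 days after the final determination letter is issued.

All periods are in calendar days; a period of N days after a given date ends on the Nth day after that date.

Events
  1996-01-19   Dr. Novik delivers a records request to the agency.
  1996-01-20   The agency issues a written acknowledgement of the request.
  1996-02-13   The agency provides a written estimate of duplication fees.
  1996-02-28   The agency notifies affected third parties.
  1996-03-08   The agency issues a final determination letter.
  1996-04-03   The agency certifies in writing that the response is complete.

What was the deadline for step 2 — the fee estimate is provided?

The acknowledgement is issued on 1996-01-20; the 21-day response period therefore ends 1996-02-10, and step 2 runs from that date. 20 days after 1996-02-10 is 1996-03-01.

1996-03-01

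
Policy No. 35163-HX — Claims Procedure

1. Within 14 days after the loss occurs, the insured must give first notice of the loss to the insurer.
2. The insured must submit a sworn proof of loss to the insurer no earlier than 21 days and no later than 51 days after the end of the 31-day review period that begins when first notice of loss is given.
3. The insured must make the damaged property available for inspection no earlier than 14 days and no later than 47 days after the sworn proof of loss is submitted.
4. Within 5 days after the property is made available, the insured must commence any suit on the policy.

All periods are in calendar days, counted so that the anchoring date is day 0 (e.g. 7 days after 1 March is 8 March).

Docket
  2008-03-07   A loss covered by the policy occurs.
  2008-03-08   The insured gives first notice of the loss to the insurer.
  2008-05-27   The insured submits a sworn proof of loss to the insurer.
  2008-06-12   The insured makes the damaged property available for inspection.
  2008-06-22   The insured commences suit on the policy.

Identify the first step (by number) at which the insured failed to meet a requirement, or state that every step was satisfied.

Step 4

Step 1: 14 days after 2008-03-07 (when the loss occurs) is 2008-03-21; done 2008-03-08 — timely.
Step 2: the window is 21–51 days after 2008-04-08 (end of the 31-day review period, which began when first notice of loss is given on 2008-03-08), so 2008-04-29 through 2008-05-29; 2008-05-27 falls inside that range.
Step 3: the window is 14–47 days after 2008-05-27 (when the sworn proof of loss is submitted), so 2008-06-10 through 2008-07-13; done 2008-06-12 — within the window.
Step 4: 5 days after 2008-06-12 (when the property is made available) is 2008-06-17; 2008-06-22 misses that deadline by 5 days.
The procedure was therefore not followed at step 4.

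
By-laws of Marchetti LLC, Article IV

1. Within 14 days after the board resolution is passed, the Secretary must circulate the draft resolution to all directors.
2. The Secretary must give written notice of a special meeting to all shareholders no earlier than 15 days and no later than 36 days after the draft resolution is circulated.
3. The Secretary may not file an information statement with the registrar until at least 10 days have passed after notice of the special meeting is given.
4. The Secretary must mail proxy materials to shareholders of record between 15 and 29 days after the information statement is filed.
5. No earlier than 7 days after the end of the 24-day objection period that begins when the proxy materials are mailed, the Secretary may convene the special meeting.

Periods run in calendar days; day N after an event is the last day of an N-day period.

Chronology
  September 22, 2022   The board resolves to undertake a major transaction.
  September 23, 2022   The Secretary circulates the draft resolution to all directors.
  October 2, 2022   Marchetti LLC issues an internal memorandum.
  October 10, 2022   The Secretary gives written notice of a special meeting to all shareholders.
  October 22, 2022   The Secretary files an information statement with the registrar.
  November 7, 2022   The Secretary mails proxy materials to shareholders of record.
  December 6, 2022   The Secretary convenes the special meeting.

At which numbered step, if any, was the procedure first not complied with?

(1) due by September 22, 2022 + 14 days = October 6, 2022; completed September 23, 2022, before the deadline.
(2) the permitted window runs from September 23, 2022 + 15 = October 8, 2022 to September 23, 2022 + 36 = October 29, 2022; October 10, 2022 falls inside that range.
(3) permitted from October 10, 2022 + 10 days = October 20, 2022 onward; October 22, 2022 is on or after that date.
(4) the permitted window runs from October 22, 2022 + 15 = November 6, 2022 to October 22, 2022 + 29 = November 20, 2022; done November 7, 2022, which is between those dates.
(5) permitted from December 1, 2022 + 7 days = December 8, 2022 onward; acted on December 6, 2022, 2 days prematurely.

Step 5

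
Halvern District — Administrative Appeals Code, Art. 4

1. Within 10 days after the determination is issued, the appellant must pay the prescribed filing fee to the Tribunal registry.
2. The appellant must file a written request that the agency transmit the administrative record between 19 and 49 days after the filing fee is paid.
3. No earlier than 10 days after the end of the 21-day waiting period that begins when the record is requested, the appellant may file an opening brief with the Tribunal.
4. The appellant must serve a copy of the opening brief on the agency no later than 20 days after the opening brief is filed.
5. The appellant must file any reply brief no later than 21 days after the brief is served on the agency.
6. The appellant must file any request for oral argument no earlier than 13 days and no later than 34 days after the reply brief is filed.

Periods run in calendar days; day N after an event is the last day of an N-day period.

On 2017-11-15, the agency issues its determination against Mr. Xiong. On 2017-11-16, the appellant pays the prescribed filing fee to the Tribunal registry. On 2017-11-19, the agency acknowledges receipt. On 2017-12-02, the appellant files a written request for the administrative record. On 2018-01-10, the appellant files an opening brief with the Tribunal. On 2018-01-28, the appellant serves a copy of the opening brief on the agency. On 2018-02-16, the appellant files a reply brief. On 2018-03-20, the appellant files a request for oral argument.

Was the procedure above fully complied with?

No

(1) due by 2017-11-15 + 10 days = 2017-11-25; done 2017-11-16 — timely.
(2) the permitted window runs from 2017-11-16 + 19 = 2017-12-05 to 2017-11-16 + 49 = 2018-01-04; 2017-12-02 is 3 days too early.
The procedure was therefore not followed at step 2.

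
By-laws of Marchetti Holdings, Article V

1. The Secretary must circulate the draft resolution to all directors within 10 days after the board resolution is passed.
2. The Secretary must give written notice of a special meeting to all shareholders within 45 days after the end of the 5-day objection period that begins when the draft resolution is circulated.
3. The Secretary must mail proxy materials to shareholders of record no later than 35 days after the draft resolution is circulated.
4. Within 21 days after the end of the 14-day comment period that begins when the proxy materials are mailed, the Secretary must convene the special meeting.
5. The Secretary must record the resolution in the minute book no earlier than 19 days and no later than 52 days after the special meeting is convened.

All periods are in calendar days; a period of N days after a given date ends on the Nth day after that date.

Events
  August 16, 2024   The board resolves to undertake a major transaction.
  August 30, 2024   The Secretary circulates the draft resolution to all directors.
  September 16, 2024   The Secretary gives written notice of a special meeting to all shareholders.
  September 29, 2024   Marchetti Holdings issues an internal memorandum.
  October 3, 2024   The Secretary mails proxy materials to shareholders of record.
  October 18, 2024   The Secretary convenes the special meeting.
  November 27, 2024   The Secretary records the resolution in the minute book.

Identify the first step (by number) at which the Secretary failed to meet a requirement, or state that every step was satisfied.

Step 1

(1) due by August 16, 2024 + 10 days = August 26, 2024; not done until August 30, 2024, 4 days after the deadline.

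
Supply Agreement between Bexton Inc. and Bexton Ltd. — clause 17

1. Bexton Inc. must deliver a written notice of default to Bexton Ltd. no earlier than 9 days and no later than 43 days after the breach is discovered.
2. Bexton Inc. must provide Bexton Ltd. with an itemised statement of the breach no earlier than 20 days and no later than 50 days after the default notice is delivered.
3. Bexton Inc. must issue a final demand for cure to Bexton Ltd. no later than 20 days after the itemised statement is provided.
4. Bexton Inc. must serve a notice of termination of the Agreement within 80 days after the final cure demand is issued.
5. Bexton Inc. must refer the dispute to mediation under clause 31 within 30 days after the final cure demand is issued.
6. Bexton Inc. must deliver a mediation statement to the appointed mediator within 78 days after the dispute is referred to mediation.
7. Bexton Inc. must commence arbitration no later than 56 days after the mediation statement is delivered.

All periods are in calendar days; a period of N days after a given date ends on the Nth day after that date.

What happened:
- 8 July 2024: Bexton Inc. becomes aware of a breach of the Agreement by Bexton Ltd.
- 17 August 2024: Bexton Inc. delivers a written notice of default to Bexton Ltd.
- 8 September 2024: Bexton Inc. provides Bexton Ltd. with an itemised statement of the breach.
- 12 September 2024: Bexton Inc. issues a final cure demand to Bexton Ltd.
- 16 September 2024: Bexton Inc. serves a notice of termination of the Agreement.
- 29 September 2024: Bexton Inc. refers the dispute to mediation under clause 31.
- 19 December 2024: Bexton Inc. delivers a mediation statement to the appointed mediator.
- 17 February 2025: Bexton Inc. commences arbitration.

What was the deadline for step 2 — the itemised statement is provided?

Step 2 runs from 17 August 2024, when the default notice is delivered. The window is 20–50 days after 17 August 2024; it closes on 6 October 2024.

6 October 2024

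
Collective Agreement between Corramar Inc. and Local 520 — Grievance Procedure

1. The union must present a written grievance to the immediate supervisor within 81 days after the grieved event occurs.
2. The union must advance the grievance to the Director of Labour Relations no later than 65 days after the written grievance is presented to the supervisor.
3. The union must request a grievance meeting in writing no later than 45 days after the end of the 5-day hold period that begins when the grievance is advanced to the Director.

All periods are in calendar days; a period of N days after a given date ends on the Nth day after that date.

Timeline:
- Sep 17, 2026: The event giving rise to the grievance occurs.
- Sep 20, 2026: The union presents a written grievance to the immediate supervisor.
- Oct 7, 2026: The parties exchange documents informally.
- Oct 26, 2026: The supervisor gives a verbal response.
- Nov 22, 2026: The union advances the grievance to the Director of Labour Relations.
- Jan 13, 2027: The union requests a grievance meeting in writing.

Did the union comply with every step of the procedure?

No

Step 1: 81 days after Sep 17, 2026 (when the grieved event occurs) is Dec 7, 2026; Sep 20, 2026 is within that limit.
Step 2: 65 days after Sep 20, 2026 (when the written grievance is presented to the supervisor) is Nov 24, 2026; Nov 22, 2026 is within that limit.
Step 3: 45 days after Nov 27, 2026 (end of the 5-day hold period, which began when the grievance is advanced to the Director on Nov 22, 2026) is Jan 11, 2027; done Jan 13, 2027 — 2 days late.
That is the first point of non-compliance.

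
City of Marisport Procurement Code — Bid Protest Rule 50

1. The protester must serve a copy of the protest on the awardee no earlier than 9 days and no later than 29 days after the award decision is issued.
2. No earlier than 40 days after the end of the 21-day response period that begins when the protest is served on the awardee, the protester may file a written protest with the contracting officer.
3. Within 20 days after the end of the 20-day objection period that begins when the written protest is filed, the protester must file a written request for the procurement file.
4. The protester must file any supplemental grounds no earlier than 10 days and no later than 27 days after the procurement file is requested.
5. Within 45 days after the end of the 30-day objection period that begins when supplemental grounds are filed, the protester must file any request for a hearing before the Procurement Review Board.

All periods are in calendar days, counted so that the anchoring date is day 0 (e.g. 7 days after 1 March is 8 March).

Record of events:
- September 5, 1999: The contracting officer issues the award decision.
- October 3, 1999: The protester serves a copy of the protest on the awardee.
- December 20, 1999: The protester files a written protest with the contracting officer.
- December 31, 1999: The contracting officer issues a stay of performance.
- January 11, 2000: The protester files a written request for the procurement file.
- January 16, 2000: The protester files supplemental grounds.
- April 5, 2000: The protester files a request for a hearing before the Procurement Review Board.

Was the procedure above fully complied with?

No

Step 1 — 9 and 29 days from September 5, 1999 (when the award decision is issued) are September 14, 1999 and October 4, 1999 respectively; October 3, 1999 falls inside that range.
Step 2 — must wait 40 days from October 24, 1999 (end of the 21-day response period, which began when the protest is served on the awardee on October 3, 1999), so not before December 3, 1999; done December 20, 1999, after the minimum wait.
Step 3 — counting 20 days from January 9, 2000 (end of the 20-day objection period, which began when the written protest is filed on December 20, 1999) gives a deadline of January 29, 2000; completed January 11, 2000, before the deadline.
Step 4 — 10 and 27 days from January 11, 2000 (when the procurement file is requested) are January 21, 2000 and February 7, 2000 respectively; done January 16, 2000 — 5 days before the window opened.
The analysis stops there.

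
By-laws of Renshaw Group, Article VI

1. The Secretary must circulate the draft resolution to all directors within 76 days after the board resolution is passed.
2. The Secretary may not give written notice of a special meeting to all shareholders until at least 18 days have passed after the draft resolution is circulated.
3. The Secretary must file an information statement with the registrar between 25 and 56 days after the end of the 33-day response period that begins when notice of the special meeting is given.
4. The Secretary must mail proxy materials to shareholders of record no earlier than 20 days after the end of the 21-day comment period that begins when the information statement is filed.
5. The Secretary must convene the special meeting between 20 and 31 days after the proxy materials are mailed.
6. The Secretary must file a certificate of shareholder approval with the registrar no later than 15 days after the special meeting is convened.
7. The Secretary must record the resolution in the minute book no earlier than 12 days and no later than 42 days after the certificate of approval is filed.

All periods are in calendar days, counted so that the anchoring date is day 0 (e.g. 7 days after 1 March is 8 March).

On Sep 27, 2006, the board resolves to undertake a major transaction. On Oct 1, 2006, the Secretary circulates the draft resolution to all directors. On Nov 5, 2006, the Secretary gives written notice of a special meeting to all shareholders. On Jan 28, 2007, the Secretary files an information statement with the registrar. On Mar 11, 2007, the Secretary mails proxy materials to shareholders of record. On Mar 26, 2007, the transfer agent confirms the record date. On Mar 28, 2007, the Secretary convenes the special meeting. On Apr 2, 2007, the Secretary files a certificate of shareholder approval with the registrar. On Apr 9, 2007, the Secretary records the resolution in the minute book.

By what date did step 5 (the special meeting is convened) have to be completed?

Step 5 runs from Mar 11, 2007, when the proxy materials are mailed. The window is 20–31 days after Mar 11, 2007; it closes on Apr 11, 2007.

Apr 11, 2007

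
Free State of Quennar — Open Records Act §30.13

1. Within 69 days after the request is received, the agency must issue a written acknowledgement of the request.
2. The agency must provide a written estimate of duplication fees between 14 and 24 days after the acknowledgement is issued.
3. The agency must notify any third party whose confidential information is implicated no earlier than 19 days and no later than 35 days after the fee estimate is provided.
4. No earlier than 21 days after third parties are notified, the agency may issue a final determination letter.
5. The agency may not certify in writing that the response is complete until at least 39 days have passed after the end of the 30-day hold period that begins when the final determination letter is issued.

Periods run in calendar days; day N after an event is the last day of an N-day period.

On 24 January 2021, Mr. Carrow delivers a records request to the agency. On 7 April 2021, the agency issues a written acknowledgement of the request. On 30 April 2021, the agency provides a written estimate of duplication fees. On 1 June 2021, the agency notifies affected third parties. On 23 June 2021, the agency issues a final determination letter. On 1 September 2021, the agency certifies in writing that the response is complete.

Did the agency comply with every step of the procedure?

(1) due by 24 January 2021 + 69 days = 3 April 2021; 7 April 2021 misses that deadline by 4 days.
The procedure was therefore not followed at step 1.

No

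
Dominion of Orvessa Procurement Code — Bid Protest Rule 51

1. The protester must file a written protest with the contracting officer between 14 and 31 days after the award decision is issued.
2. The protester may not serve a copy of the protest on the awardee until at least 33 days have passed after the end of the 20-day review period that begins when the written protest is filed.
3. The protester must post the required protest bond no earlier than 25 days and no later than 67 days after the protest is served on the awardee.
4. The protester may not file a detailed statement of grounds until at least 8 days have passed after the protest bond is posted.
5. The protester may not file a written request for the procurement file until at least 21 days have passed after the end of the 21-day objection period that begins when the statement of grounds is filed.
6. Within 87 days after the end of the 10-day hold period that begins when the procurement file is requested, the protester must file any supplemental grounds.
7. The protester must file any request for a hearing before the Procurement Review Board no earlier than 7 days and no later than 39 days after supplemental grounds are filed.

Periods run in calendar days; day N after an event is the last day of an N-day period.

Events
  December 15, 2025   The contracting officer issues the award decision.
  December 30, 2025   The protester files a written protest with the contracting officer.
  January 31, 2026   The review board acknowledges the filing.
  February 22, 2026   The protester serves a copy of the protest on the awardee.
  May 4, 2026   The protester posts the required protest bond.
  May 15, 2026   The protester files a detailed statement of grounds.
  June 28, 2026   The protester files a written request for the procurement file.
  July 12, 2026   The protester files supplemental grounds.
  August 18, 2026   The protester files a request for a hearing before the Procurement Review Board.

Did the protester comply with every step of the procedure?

No

Step 1: the window is 14–31 days after December 15, 2025 (when the award decision is issued), so December 29, 2025 through January 15, 2026; done December 30, 2025 — within the window.
Step 2: the earliest permitted date is 33 days after January 19, 2026 (end of the 20-day review period, which began when the written protest is filed on December 30, 2025), i.e. February 21, 2026; February 22, 2026 is on or after that date.
Step 3: the window is 25–67 days after February 22, 2026 (when the protest is served on the awardee), so March 19, 2026 through April 30, 2026; May 4, 2026 is 4 days past the end of the window.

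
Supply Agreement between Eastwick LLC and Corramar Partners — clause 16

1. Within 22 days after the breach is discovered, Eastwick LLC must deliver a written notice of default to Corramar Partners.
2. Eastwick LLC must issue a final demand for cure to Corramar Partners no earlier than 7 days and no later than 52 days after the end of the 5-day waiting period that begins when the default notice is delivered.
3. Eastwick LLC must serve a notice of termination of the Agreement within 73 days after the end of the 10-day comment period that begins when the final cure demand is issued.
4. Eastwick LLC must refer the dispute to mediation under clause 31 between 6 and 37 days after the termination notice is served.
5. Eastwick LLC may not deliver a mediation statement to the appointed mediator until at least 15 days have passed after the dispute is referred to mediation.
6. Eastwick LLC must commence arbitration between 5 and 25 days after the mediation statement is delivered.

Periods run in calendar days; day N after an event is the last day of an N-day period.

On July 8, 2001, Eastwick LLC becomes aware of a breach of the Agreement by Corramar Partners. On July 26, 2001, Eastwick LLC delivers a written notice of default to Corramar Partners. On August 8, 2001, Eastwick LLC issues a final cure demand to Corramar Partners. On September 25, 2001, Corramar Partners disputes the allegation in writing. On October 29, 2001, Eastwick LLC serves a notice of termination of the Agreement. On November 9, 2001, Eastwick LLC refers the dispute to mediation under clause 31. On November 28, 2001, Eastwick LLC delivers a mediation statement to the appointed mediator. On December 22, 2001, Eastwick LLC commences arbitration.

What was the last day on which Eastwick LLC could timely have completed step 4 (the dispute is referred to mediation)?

December 5, 2001

Step 4 runs from October 29, 2001, when the termination notice is served. The window is 6–37 days after October 29, 2001; it closes on December 5, 2001.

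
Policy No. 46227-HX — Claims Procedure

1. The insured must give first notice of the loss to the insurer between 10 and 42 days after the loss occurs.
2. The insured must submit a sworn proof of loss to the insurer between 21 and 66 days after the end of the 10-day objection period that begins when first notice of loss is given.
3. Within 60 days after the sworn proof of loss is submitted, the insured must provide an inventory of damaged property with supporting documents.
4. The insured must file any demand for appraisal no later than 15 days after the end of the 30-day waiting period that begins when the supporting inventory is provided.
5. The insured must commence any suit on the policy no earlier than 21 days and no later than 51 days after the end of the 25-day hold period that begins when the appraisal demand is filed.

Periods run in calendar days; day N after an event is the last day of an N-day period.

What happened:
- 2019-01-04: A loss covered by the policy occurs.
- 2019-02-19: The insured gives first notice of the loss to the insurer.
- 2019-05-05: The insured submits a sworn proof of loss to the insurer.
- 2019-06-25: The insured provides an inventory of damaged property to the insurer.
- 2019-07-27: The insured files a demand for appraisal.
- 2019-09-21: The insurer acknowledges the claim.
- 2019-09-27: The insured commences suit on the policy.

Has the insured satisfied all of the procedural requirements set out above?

(1) the permitted window runs from 2019-01-04 + 10 = 2019-01-14 to 2019-01-04 + 42 = 2019-02-15; 2019-02-19 is 4 days past the end of the window.

No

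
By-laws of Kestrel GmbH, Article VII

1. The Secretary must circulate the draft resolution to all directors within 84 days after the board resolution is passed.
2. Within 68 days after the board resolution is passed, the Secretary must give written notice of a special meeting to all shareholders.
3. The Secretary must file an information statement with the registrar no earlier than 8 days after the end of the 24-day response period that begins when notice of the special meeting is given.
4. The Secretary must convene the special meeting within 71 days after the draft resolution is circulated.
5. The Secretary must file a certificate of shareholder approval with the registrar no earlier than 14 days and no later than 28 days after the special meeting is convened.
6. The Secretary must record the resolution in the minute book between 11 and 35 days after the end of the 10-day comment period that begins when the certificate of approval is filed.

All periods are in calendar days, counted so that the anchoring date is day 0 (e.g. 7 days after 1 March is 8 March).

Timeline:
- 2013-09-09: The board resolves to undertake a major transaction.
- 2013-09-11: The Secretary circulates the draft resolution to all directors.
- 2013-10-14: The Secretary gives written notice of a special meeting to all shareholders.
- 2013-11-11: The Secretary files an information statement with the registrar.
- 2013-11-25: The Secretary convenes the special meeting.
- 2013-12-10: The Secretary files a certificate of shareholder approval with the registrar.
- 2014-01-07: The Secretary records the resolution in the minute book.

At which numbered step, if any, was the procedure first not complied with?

Step 3

Step 1 — counting 84 days from 2013-09-09 (when the board resolution is passed) gives a deadline of 2013-12-02; done 2013-09-11 — timely.
Step 2 — counting 68 days from 2013-09-09 (when the board resolution is passed) gives a deadline of 2013-11-16; done 2013-10-14 — timely.
Step 3 — must wait 8 days from 2013-11-07 (end of the 24-day response period, which began when notice of the special meeting is given on 2013-10-14), so not before 2013-11-15; done 2013-11-11 — 4 days too early.
The procedure was therefore not followed at step 3.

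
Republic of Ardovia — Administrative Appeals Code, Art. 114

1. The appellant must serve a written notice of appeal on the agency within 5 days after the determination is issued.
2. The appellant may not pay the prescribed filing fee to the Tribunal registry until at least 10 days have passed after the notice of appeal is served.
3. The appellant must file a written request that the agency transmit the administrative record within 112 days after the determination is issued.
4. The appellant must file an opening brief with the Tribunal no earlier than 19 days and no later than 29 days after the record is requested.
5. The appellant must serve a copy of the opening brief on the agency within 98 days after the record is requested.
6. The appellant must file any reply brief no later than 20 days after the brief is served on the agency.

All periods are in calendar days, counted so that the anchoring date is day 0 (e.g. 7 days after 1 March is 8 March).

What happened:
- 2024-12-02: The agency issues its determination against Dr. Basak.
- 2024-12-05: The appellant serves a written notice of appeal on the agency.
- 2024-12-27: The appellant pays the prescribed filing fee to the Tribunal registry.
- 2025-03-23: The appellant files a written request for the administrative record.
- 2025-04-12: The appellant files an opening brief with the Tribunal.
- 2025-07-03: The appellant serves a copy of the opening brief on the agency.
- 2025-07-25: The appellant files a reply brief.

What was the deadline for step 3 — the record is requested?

Step 3 runs from 2024-12-02, when the determination is issued. 112 days after 2024-12-02 is 2025-03-24.

2025-03-24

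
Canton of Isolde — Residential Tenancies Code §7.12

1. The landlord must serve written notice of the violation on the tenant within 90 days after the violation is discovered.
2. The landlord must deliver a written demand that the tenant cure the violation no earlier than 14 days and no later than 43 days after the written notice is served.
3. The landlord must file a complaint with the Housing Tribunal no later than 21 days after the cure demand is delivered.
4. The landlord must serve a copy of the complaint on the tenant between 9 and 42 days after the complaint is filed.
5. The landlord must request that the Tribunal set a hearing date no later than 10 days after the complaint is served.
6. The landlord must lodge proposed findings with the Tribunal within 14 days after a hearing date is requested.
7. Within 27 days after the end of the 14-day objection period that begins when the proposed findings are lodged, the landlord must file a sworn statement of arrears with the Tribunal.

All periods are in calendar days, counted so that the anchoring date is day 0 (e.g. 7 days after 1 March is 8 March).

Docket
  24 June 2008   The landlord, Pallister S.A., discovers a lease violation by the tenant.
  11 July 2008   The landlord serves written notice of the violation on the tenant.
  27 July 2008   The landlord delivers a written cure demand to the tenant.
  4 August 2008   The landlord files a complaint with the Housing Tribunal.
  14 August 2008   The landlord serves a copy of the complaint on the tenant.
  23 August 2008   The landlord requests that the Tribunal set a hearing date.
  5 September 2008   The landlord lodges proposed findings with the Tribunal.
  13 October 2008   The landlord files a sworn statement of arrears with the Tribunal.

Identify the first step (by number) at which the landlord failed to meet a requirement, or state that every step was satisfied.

None — every step was satisfied

Step 1: 90 days after 24 June 2008 (when the violation is discovered) is 22 September 2008; 11 July 2008 is within that limit.
Step 2: the window is 14–43 days after 11 July 2008 (when the written notice is served), so 25 July 2008 through 23 August 2008; 27 July 2008 falls inside that range.
Step 3: 21 days after 27 July 2008 (when the cure demand is delivered) is 17 August 2008; done 4 August 2008 — timely.
Step 4: the window is 9–42 days after 4 August 2008 (when the complaint is filed), so 13 August 2008 through 15 September 2008; done 14 August 2008, which is between those dates.
Step 5: 10 days after 14 August 2008 (when the complaint is served) is 24 August 2008; done 23 August 2008 — timely.
Step 6: 14 days after 23 August 2008 (when a hearing date is requested) is 6 September 2008; done 5 September 2008 — timely.
Step 7: 27 days after 19 September 2008 (end of the 14-day objection period, which began when the proposed findings are lodged on 5 September 2008) is 16 October 2008; completed 13 October 2008, before the deadline.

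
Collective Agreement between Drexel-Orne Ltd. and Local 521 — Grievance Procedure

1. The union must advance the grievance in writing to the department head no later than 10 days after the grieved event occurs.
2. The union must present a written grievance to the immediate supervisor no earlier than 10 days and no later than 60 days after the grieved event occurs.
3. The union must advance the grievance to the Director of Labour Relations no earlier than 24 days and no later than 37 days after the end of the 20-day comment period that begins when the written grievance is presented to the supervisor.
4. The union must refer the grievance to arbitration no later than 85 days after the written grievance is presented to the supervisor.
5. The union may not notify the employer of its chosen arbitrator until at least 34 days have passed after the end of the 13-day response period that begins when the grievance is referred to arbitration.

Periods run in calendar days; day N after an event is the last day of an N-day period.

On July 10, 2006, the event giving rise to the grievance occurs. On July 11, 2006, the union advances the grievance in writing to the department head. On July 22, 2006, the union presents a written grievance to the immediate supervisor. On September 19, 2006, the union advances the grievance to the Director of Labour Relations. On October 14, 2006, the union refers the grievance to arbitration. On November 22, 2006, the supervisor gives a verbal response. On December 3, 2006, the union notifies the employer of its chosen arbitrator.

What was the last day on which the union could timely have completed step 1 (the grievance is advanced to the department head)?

Step 1 runs from July 10, 2006, when the grieved event occurs. 10 days after July 10, 2006 is July 20, 2006.

July 20, 2006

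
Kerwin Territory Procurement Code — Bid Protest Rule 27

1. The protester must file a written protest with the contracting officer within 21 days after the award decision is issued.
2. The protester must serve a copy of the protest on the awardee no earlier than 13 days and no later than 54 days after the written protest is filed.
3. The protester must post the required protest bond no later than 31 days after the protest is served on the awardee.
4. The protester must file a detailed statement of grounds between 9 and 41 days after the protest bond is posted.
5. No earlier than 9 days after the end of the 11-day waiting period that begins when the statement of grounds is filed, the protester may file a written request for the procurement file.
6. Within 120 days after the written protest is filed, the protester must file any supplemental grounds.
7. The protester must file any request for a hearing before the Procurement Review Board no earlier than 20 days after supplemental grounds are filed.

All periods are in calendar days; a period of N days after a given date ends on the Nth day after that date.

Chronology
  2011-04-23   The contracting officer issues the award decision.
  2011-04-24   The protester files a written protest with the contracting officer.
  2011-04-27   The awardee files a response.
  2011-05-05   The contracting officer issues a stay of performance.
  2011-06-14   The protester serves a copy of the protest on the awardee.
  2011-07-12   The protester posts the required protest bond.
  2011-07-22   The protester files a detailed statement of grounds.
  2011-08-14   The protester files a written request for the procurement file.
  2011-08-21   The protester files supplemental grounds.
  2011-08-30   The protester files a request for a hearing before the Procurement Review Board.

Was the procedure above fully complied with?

Step 1 — counting 21 days from 2011-04-23 (when the award decision is issued) gives a deadline of 2011-05-14; completed 2011-04-24, before the deadline.
Step 2 — 13 and 54 days from 2011-04-24 (when the written protest is filed) are 2011-05-07 and 2011-06-17 respectively; 2011-06-14 falls inside that range.
Step 3 — counting 31 days from 2011-06-14 (when the protest is served on the awardee) gives a deadline of 2011-07-15; done 2011-07-12 — timely.
Step 4 — 9 and 41 days from 2011-07-12 (when the protest bond is posted) are 2011-07-21 and 2011-08-22 respectively; done 2011-07-22, which is between those dates.
Step 5 — must wait 9 days from 2011-08-02 (end of the 11-day waiting period, which began when the statement of grounds is filed on 2011-07-22), so not before 2011-08-11; done 2011-08-14 — permitted.
Step 6 — counting 120 days from 2011-04-24 (when the written protest is filed) gives a deadline of 2011-08-22; 2011-08-21 is within that limit.
Step 7 — must wait 20 days from 2011-08-21 (when supplemental grounds are filed), so not before 2011-09-10; acted on 2011-08-30, 11 days prematurely.

No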